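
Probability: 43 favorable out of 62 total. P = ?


P = 43/62 = 0.6935

P = 0.6935


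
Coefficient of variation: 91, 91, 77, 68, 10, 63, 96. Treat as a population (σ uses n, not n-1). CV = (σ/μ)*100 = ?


Mean = 70.8571
SD = 27.3988
CV = (27.3988/70.8571)*100 = 38.6677%

CV = 38.6677%


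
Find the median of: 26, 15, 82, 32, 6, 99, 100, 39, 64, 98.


Sorted: 6, 15, 26, 32, 39, 64, 82, 98, 99, 100
n = 10 (even)
Middle values: 39 and 64
Median = (39+64)/2 = 51.5000

Median = 51.5000


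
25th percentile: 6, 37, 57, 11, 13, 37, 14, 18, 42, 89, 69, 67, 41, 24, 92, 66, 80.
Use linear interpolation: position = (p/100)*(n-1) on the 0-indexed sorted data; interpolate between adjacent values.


Sorted: 6, 11, 13, 14, 18, 24, 37, 37, 41, 42, 57, 66, 67, 69, 80, 89, 92
n = 17
Index = 25/100 * 16 = 4.0000
Lower = data[4] = 18, Upper = data[5] = 24
P25 = 18 + 0*(6) = 18.0000

P25 = 18.0000


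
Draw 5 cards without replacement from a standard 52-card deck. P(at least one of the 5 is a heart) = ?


P(at least one) = 1 - P(none)
P(none) = (39/52) × (38/51) × (37/50) × (36/49) × (35/48) = 0.221534
P(at least one) = 1 - 0.221534 = 0.7785

P = 0.7785


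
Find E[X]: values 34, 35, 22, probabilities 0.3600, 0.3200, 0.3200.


E[X] = 34*0.3600 + 35*0.3200 + 22*0.3200
= 12.2400 + 11.2000 + 7.0400
= 30.4800

E[X] = 30.4800


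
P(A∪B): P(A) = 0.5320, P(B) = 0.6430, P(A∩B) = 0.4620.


P(A∪B) = 0.5320 + 0.6430 - 0.4620
= 1.1750 - 0.4620
= 0.7130

P(A∪B) = 0.7130


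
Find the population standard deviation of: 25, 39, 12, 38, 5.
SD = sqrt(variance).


Mean = 23.8000
Variance = 185.3600
SD = sqrt(185.3600) = 13.6147

SD = 13.6147


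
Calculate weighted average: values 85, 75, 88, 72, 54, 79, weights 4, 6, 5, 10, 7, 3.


Numerator = 85*4 + 75*6 + 88*5 + 72*10 + 54*7 + 79*3 = 2565
Denominator = 4 + 6 + 5 + 10 + 7 + 3 = 35
WM = 2565/35 = 73.2857

WM = 73.2857


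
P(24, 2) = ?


P(24,2) = 24!/22!
= 620448401733239439360000/1124000727777607680000
= 552

P(24,2) = 552


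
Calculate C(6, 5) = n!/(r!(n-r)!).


C(6,5) = 6!/(5! × 1!)
= 720/(120 × 1)
= 6

C(6,5) = 6


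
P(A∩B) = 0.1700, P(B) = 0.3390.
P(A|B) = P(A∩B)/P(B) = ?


P(A|B) = 0.1700/0.3390 = 0.5015

P(A|B) = 0.5015


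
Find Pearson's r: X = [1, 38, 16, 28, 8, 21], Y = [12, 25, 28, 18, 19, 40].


Mean X = 18.6667, Mean Y = 23.6667
SD X = 12.242912, SD Y = 8.919392
Cov = 42.555556
r = 42.555556/(12.242912*8.919392) = 0.3897

r = 0.3897


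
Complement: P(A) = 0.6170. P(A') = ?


P(not A) = 1 - 0.6170 = 0.3830

P(not A) = 0.3830


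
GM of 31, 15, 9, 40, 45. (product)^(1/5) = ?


Product = 31 × 15 × 9 × 40 × 45 = 7533000
GM = 7533000^(1/5) = 23.7352

GM = 23.7352


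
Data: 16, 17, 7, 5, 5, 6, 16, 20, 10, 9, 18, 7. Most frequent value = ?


Frequencies: 5:2, 6:1, 7:2, 9:1, 10:1, 16:2, 17:1, 18:1, 20:1
Max frequency = 2
Mode = 5, 7, 16

Mode = 5, 7, 16


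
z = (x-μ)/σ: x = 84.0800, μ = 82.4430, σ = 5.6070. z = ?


z = (84.0800 - 82.4430)/5.6070
= 1.6370/5.6070
= 0.2920

z = 0.2920


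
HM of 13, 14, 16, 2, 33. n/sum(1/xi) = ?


Sum of reciprocals = 1/13 + 1/14 + 1/16 + 1/2 + 1/33 = 0.741155
HM = 5/0.741155 = 6.7462

HM = 6.7462


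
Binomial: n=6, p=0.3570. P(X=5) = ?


C(6,5) = 6
p^5 = 0.005799
(1-p)^1 = 0.643000
P = 6 * 0.005799 * 0.643000 = 0.0224

P(X=5) = 0.0224


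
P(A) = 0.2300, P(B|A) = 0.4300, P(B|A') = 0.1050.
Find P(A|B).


P(B) = P(B|A)*P(A) + P(B|A')*P(A')
= 0.4300*0.2300 + 0.1050*0.7700
= 0.098900 + 0.080850 = 0.179750
P(A|B) = 0.098900/0.179750 = 0.5502

P(A|B) = 0.5502


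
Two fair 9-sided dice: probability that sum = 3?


Total outcomes = 9×9 = 81
Favorable (sum = 3): 2
P = 2/81 = 0.0247

P = 0.0247


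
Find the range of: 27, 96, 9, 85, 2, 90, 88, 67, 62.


Max = 96, Min = 2
Range = 96 - 2 = 94

Range = 94


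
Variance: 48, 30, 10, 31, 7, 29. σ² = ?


Mean = 25.8333
Squared deviations: 491.3611, 17.3611, 250.6944, 26.6944, 354.6944, 10.0278
Sum = 1150.8333
Variance = 1150.8333/6 = 191.8056

Variance = 191.8056


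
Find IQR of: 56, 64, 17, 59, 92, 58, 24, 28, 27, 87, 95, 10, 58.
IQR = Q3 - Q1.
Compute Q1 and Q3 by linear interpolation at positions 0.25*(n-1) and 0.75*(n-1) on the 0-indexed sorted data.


Sorted: 10, 17, 24, 27, 28, 56, 58, 58, 59, 64, 87, 92, 95
Q1 (25th %ile) = 27.0000
Q3 (75th %ile) = 64.0000
IQR = 64.0000 - 27.0000 = 37.0000

IQR = 37.0000


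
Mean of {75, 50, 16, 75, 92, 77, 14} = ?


Sum = 75 + 50 + 16 + 75 + 92 + 77 + 14 = 399
n = 7
Mean = 399/7 = 57.0000

Mean = 57.0000


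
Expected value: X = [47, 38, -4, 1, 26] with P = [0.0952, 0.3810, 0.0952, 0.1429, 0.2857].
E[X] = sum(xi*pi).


E[X] = 47*0.0952 + 38*0.3810 - 4*0.0952 + 1*0.1429 + 26*0.2857
= 4.4744 + 14.4780 - 0.3808 + 0.1429 + 7.4282
= 26.1427

E[X] = 26.1427


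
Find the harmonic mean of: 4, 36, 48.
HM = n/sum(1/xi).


Sum of reciprocals = 1/4 + 1/36 + 1/48 = 0.298611
HM = 3/0.298611 = 10.0465

HM = 10.0465


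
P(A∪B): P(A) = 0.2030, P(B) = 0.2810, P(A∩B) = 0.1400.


P(A∪B) = 0.2030 + 0.2810 - 0.1400
= 0.4840 - 0.1400
= 0.3440

P(A∪B) = 0.3440


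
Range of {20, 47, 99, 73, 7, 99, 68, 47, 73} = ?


Max = 99, Min = 7
Range = 99 - 7 = 92

Range = 92


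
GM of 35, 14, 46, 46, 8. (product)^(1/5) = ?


Product = 35 × 14 × 46 × 46 × 8 = 8294720
GM = 8294720^(1/5) = 24.1969

GM = 24.1969


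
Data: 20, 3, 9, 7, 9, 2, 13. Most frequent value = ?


Frequencies: 2:1, 3:1, 7:1, 9:2, 13:1, 20:1
Max frequency = 2
Mode = 9

Mode = 9


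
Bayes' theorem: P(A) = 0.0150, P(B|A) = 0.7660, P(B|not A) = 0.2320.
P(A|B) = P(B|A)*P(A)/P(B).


P(B) = P(B|A)*P(A) + P(B|A')*P(A')
= 0.7660*0.0150 + 0.2320*0.9850
= 0.011490 + 0.228520 = 0.240010
P(A|B) = 0.011490/0.240010 = 0.0479

P(A|B) = 0.0479


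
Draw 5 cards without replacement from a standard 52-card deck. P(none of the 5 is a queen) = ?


P(no queens) = (48/52) × (47/51) × (46/50) × (45/49) × (44/48)
= 0.6588

P = 0.6588


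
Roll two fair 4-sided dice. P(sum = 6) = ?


Total outcomes = 4×4 = 16
Favorable (sum = 6): 3
P = 3/16 = 0.1875

P = 0.1875


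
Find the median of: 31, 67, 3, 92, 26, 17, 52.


Sorted: 3, 17, 26, 31, 52, 67, 92
n = 7 (odd)
Middle value = 31

Median = 31


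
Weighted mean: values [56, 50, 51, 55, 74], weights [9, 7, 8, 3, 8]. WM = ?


Numerator = 56*9 + 50*7 + 51*8 + 55*3 + 74*8 = 2019
Denominator = 9 + 7 + 8 + 3 + 8 = 35
WM = 2019/35 = 57.6857

WM = 57.6857


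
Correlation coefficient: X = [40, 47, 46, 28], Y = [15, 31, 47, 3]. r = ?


Mean X = 40.2500, Mean Y = 24.0000
SD X = 7.562242, SD Y = 16.583124
Cov = 109.750000
r = 109.750000/(7.562242*16.583124) = 0.8752

r = 0.8752


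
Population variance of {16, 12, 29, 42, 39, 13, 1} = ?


Mean = 21.7143
Squared deviations: 32.6531, 94.3673, 53.0816, 411.5102, 298.7959, 75.9388, 429.0816
Sum = 1395.4286
Variance = 1395.4286/7 = 199.3469

Variance = 199.3469


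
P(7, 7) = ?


P(7,7) = 7!/0!
= 5040/1
= 5040

P(7,7) = 5040


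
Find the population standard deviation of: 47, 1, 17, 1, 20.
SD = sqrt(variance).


Mean = 17.2000
Variance = 284.1600
SD = sqrt(284.1600) = 16.8570

SD = 16.8570


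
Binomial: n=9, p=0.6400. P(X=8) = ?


C(9,8) = 9
p^8 = 0.028147
(1-p)^1 = 0.360000
P = 9 * 0.028147 * 0.360000 = 0.0912

P(X=8) = 0.0912


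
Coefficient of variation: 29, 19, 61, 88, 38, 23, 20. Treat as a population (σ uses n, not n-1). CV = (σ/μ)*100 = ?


Mean = 39.7143
SD = 23.9029
CV = (23.9029/39.7143)*100 = 60.1871%

CV = 60.1871%


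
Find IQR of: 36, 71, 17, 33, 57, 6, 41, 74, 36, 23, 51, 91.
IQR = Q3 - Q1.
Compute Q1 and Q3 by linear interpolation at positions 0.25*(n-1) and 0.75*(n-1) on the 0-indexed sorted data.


Sorted: 6, 17, 23, 33, 36, 36, 41, 51, 57, 71, 74, 91
Q1 (25th %ile) = 30.5000
Q3 (75th %ile) = 60.5000
IQR = 60.5000 - 30.5000 = 30.0000

IQR = 30.0000


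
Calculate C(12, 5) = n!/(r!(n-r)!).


C(12,5) = 12!/(5! × 7!)
= 479001600/(120 × 5040)
= 792

C(12,5) = 792


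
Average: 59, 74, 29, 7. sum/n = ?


Sum = 59 + 74 + 29 + 7 = 169
n = 4
Mean = 169/4 = 42.2500

Mean = 42.2500


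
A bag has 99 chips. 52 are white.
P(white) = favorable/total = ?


P = 52/99 = 0.5253

P = 0.5253


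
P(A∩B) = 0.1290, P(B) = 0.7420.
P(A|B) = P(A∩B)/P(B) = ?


P(A|B) = 0.1290/0.7420 = 0.1739

P(A|B) = 0.1739


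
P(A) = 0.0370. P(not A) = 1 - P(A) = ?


P(not A) = 1 - 0.0370 = 0.9630

P(not A) = 0.9630


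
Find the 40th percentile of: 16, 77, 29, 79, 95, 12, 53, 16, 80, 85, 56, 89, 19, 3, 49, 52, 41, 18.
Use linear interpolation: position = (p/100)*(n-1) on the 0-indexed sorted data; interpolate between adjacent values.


Sorted: 3, 12, 16, 16, 18, 19, 29, 41, 49, 52, 53, 56, 77, 79, 80, 85, 89, 95
n = 18
Index = 40/100 * 17 = 6.8000
Lower = data[6] = 29, Upper = data[7] = 41
P40 = 29 + 0.8000*(12) = 38.6000

P40 = 38.6000


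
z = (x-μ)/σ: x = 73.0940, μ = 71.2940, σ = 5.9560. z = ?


z = (73.0940 - 71.2940)/5.9560
= 1.8000/5.9560
= 0.3022

z = 0.3022


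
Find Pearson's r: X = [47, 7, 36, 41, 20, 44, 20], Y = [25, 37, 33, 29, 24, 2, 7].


Mean X = 30.7143, Mean Y = 22.4286
SD X = 13.976657, SD Y = 12.140336
Cov = -43.306122
r = -43.306122/(13.976657*12.140336) = -0.2552

r = -0.2552


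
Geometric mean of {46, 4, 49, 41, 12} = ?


Product = 46 × 4 × 49 × 41 × 12 = 4435872
GM = 4435872^(1/5) = 21.3499

GM = 21.3499


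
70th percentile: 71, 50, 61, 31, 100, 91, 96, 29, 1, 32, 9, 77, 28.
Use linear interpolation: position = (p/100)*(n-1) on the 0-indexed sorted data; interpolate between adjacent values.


Sorted: 1, 9, 28, 29, 31, 32, 50, 61, 71, 77, 91, 96, 100
n = 13
Index = 70/100 * 12 = 8.4000
Lower = data[8] = 71, Upper = data[9] = 77
P70 = 71 + 0.4000*(6) = 73.4000

P70 = 73.4000


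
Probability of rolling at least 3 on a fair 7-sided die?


Favorable outcomes (roll ≥ 3): 5
Total outcomes = 7
P = 5/7 = 0.7143

P = 0.7143


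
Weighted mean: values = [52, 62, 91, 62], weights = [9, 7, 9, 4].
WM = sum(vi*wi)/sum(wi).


Numerator = 52*9 + 62*7 + 91*9 + 62*4 = 1969
Denominator = 9 + 7 + 9 + 4 = 29
WM = 1969/29 = 67.8966

WM = 67.8966


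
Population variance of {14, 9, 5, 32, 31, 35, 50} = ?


Mean = 25.1429
Squared deviations: 124.1633, 260.5918, 405.7347, 47.0204, 34.3061, 97.1633, 617.8776
Sum = 1586.8571
Variance = 1586.8571/7 = 226.6939

Variance = 226.6939


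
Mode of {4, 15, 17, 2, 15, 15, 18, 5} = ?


Frequencies: 2:1, 4:1, 5:1, 15:3, 17:1, 18:1
Max frequency = 3
Mode = 15

Mode = 15


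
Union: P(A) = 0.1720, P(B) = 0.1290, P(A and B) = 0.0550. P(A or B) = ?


P(A∪B) = 0.1720 + 0.1290 - 0.0550
= 0.3010 - 0.0550
= 0.2460

P(A∪B) = 0.2460


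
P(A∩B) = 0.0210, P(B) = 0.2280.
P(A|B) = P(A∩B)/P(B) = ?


P(A|B) = 0.0210/0.2280 = 0.0921

P(A|B) = 0.0921


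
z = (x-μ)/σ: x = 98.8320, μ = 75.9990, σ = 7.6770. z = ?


z = (98.8320 - 75.9990)/7.6770
= 22.8330/7.6770
= 2.9742

z = 2.9742


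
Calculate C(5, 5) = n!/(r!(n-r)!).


C(5,5) = 5!/(5! × 0!)
= 120/(120 × 1)
= 1

C(5,5) = 1


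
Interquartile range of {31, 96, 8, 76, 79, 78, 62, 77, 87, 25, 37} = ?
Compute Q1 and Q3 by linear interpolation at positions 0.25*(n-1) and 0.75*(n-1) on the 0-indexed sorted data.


Sorted: 8, 25, 31, 37, 62, 76, 77, 78, 79, 87, 96
Q1 (25th %ile) = 34.0000
Q3 (75th %ile) = 78.5000
IQR = 78.5000 - 34.0000 = 44.5000

IQR = 44.5000


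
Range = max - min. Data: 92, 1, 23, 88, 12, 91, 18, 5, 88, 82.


Max = 92, Min = 1
Range = 92 - 1 = 91

Range = 91


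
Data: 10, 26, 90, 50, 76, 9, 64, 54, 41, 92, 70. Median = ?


Sorted: 9, 10, 26, 41, 50, 54, 64, 70, 76, 90, 92
n = 11 (odd)
Middle value = 54

Median = 54


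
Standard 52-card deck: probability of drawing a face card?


12 face cards in 52 cards
P = 12/52 = 0.2308

P = 0.2308


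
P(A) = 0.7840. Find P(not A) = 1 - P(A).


P(not A) = 1 - 0.7840 = 0.2160

P(not A) = 0.2160


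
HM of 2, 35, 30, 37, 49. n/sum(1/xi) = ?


Sum of reciprocals = 1/2 + 1/35 + 1/30 + 1/37 + 1/49 = 0.609340
HM = 5/0.609340 = 8.2056

HM = 8.2056


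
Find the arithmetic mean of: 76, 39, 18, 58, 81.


Sum = 76 + 39 + 18 + 58 + 81 = 272
n = 5
Mean = 272/5 = 54.4000

Mean = 54.4000


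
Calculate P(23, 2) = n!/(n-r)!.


P(23,2) = 23!/21!
= 25852016738884976640000/51090942171709440000
= 506

P(23,2) = 506


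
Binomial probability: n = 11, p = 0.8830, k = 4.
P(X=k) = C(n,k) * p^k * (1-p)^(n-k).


C(11,4) = 330
p^4 = 0.607915
(1-p)^7 = 3.001242e-07
P = 330 * 0.607915 * 3.001242e-07 = 6.0208e-05

P(X=4) = 6.0208e-05


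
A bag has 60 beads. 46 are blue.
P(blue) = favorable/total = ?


P = 46/60 = 0.7667

P = 0.7667


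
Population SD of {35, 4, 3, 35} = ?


Mean = 19.2500
Variance = 248.1875
SD = sqrt(248.1875) = 15.7540

SD = 15.7540


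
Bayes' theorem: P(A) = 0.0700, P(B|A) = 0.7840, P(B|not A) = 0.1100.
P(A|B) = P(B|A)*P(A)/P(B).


P(B) = P(B|A)*P(A) + P(B|A')*P(A')
= 0.7840*0.0700 + 0.1100*0.9300
= 0.054880 + 0.102300 = 0.157180
P(A|B) = 0.054880/0.157180 = 0.3492

P(A|B) = 0.3492


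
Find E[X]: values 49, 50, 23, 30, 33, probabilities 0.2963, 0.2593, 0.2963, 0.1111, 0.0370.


E[X] = 49*0.2963 + 50*0.2593 + 23*0.2963 + 30*0.1111 + 33*0.0370
= 14.5187 + 12.9650 + 6.8149 + 3.3330 + 1.2210
= 38.8526

E[X] = 38.8526


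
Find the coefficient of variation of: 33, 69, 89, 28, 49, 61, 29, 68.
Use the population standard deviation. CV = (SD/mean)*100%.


Mean = 53.2500
SD = 20.7891
CV = (20.7891/53.2500)*100 = 39.0406%

CV = 39.0406%


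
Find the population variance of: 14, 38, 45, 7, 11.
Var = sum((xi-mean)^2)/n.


Mean = 23.0000
Squared deviations: 81.0000, 225.0000, 484.0000, 256.0000, 144.0000
Sum = 1190.0000
Variance = 1190.0000/5 = 238.0000

Variance = 238.0000


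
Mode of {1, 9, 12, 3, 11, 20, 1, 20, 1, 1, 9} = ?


Frequencies: 1:4, 3:1, 9:2, 11:1, 12:1, 20:2
Max frequency = 4
Mode = 1

Mode = 1


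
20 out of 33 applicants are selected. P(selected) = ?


P = 20/33 = 0.6061

P = 0.6061


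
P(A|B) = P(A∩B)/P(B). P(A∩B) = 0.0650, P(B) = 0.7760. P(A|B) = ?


P(A|B) = 0.0650/0.7760 = 0.0838

P(A|B) = 0.0838


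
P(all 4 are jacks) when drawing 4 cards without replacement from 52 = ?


P(all jacks) = (4/52) × (3/51) × (2/50) × (1/49)
= 3.6938e-06

P = 3.6938e-06


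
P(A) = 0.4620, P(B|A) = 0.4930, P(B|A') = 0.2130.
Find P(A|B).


P(B) = P(B|A)*P(A) + P(B|A')*P(A')
= 0.4930*0.4620 + 0.2130*0.5380
= 0.227766 + 0.114594 = 0.342360
P(A|B) = 0.227766/0.342360 = 0.6653

P(A|B) = 0.6653


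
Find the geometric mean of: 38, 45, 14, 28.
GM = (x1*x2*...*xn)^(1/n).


Product = 38 × 45 × 14 × 28 = 670320
GM = 670320^(1/4) = 28.6135

GM = 28.6135


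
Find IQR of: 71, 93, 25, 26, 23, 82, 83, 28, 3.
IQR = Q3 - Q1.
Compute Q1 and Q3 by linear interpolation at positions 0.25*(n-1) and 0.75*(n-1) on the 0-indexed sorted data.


Sorted: 3, 23, 25, 26, 28, 71, 82, 83, 93
Q1 (25th %ile) = 25.0000
Q3 (75th %ile) = 82.0000
IQR = 82.0000 - 25.0000 = 57.0000

IQR = 57.0000


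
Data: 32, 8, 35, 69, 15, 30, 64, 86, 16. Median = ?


Sorted: 8, 15, 16, 30, 32, 35, 64, 69, 86
n = 9 (odd)
Middle value = 32

Median = 32


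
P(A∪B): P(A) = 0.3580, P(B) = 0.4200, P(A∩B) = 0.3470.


P(A∪B) = 0.3580 + 0.4200 - 0.3470
= 0.7780 - 0.3470
= 0.4310

P(A∪B) = 0.4310


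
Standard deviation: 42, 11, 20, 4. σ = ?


Mean = 19.2500
Variance = 204.6875
SD = sqrt(204.6875) = 14.3069

SD = 14.3069


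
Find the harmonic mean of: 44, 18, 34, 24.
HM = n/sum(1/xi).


Sum of reciprocals = 1/44 + 1/18 + 1/34 + 1/24 = 0.149361
HM = 4/0.149361 = 26.7807

HM = 26.7807


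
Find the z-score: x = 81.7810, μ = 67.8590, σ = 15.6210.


z = (81.7810 - 67.8590)/15.6210
= 13.9220/15.6210
= 0.8912

z = 0.8912


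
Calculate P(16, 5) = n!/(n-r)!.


P(16,5) = 16!/11!
= 20922789888000/39916800
= 524160

P(16,5) = 524160


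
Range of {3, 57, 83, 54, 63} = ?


Max = 83, Min = 3
Range = 83 - 3 = 80

Range = 80


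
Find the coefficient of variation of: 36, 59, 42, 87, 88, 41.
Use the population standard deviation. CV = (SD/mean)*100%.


Mean = 58.8333
SD = 21.4741
CV = (21.4741/58.8333)*100 = 36.5000%

CV = 36.5000%


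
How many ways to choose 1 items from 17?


C(17,1) = 17!/(1! × 16!)
= 355687428096000/(1 × 20922789888000)
= 17

C(17,1) = 17


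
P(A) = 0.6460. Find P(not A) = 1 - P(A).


P(not A) = 1 - 0.6460 = 0.3540

P(not A) = 0.3540


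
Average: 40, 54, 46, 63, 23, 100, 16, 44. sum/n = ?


Sum = 40 + 54 + 46 + 63 + 23 + 100 + 16 + 44 = 386
n = 8
Mean = 386/8 = 48.2500

Mean = 48.2500


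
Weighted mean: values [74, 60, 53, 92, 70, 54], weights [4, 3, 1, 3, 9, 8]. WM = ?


Numerator = 74*4 + 60*3 + 53*1 + 92*3 + 70*9 + 54*8 = 1867
Denominator = 4 + 3 + 1 + 3 + 9 + 8 = 28
WM = 1867/28 = 66.6786

WM = 66.6786


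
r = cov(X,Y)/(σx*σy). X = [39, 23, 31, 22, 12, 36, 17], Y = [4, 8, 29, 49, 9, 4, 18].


Mean X = 25.7143, Mean Y = 17.2857
SD X = 9.222864, SD Y = 15.359634
Cov = -33.775510
r = -33.775510/(9.222864*15.359634) = -0.2384

r = -0.2384


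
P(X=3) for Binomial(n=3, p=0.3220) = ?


C(3,3) = 1
p^3 = 0.033386
(1-p)^0 = 1.000000
P = 1 * 0.033386 * 1.000000 = 0.0334

P(X=3) = 0.0334


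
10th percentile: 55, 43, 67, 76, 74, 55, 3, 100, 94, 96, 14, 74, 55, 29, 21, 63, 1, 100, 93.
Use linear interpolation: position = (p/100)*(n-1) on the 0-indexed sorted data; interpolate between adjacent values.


Sorted: 1, 3, 14, 21, 29, 43, 55, 55, 55, 63, 67, 74, 74, 76, 93, 94, 96, 100, 100
n = 19
Index = 10/100 * 18 = 1.8000
Lower = data[1] = 3, Upper = data[2] = 14
P10 = 3 + 0.8000*(11) = 11.8000

P10 = 11.8000


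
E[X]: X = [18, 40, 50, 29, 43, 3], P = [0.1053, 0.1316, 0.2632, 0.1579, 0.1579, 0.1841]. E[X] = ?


E[X] = 18*0.1053 + 40*0.1316 + 50*0.2632 + 29*0.1579 + 43*0.1579 + 3*0.1841
= 1.8954 + 5.2640 + 13.1600 + 4.5791 + 6.7897 + 0.5523
= 32.2405

E[X] = 32.2405


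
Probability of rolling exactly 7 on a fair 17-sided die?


Favorable outcomes (roll = 7): 1
Total outcomes = 17
P = 1/17 = 0.0588

P = 0.0588


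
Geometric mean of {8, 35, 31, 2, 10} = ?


Product = 8 × 35 × 31 × 2 × 10 = 173600
GM = 173600^(1/5) = 11.1663

GM = 11.1663


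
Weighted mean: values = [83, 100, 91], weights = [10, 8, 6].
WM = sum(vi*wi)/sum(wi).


Numerator = 83*10 + 100*8 + 91*6 = 2176
Denominator = 10 + 8 + 6 = 24
WM = 2176/24 = 90.6667

WM = 90.6667


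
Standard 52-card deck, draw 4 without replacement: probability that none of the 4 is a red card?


P(no red cards) = (26/52) × (25/51) × (24/50) × (23/49)
= 0.0552

P = 0.0552


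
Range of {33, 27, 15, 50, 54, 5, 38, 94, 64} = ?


Max = 94, Min = 5
Range = 94 - 5 = 89

Range = 89


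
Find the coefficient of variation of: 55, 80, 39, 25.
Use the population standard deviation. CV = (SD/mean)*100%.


Mean = 49.7500
SD = 20.4374
CV = (20.4374/49.7500)*100 = 41.0802%

CV = 41.0802%


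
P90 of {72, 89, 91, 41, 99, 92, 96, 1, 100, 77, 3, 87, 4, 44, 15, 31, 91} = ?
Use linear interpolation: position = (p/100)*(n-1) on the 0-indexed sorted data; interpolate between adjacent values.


Sorted: 1, 3, 4, 15, 31, 41, 44, 72, 77, 87, 89, 91, 91, 92, 96, 99, 100
n = 17
Index = 90/100 * 16 = 14.4000
Lower = data[14] = 96, Upper = data[15] = 99
P90 = 96 + 0.4000*(3) = 97.2000

P90 = 97.2000


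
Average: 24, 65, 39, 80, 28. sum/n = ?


Sum = 24 + 65 + 39 + 80 + 28 = 236
n = 5
Mean = 236/5 = 47.2000

Mean = 47.2000


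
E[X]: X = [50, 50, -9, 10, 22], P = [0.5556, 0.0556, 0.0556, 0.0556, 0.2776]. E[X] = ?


E[X] = 50*0.5556 + 50*0.0556 - 9*0.0556 + 10*0.0556 + 22*0.2776
= 27.7800 + 2.7800 - 0.5004 + 0.5560 + 6.1072
= 36.7228

E[X] = 36.7228


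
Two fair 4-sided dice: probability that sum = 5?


Total outcomes = 4×4 = 16
Favorable (sum = 5): 4
P = 4/16 = 0.2500

P = 0.2500


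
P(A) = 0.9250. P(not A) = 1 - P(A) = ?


P(not A) = 1 - 0.9250 = 0.0750

P(not A) = 0.0750


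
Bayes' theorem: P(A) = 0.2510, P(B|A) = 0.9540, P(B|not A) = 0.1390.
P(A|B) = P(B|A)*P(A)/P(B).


P(B) = P(B|A)*P(A) + P(B|A')*P(A')
= 0.9540*0.2510 + 0.1390*0.7490
= 0.239454 + 0.104111 = 0.343565
P(A|B) = 0.239454/0.343565 = 0.6970

P(A|B) = 0.6970


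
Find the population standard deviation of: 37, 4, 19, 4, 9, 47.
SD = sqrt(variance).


Mean = 20.0000
Variance = 275.3333
SD = sqrt(275.3333) = 16.5932

SD = 16.5932


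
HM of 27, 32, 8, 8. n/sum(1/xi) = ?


Sum of reciprocals = 1/27 + 1/32 + 1/8 + 1/8 = 0.318287
HM = 4/0.318287 = 12.5673

HM = 12.5673


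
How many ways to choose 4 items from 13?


C(13,4) = 13!/(4! × 9!)
= 6227020800/(24 × 362880)
= 715

C(13,4) = 715


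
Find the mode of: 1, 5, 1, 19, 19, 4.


Frequencies: 1:2, 4:1, 5:1, 19:2
Max frequency = 2
Mode = 1, 19

Mode = 1, 19


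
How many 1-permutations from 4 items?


P(4,1) = 4!/3!
= 24/6
= 4

P(4,1) = 4


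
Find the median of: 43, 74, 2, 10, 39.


Sorted: 2, 10, 39, 43, 74
n = 5 (odd)
Middle value = 39

Median = 39


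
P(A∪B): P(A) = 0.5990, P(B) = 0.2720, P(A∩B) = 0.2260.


P(A∪B) = 0.5990 + 0.2720 - 0.2260
= 0.8710 - 0.2260
= 0.6450

P(A∪B) = 0.6450


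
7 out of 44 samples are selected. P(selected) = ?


P = 7/44 = 0.1591

P = 0.1591


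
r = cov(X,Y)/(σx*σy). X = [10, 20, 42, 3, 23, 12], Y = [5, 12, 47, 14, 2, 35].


Mean X = 18.3333, Mean Y = 19.1667
SD X = 12.445436, SD Y = 16.323977
Cov = 110.611111
r = 110.611111/(12.445436*16.323977) = 0.5445

r = 0.5445


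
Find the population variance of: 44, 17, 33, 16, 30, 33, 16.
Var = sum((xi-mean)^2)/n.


Mean = 27.0000
Squared deviations: 289.0000, 100.0000, 36.0000, 121.0000, 9.0000, 36.0000, 121.0000
Sum = 712.0000
Variance = 712.0000/7 = 101.7143

Variance = 101.7143


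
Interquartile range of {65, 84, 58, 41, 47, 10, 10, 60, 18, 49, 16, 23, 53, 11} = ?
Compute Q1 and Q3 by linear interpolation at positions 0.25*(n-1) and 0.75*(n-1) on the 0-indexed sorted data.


Sorted: 10, 10, 11, 16, 18, 23, 41, 47, 49, 53, 58, 60, 65, 84
Q1 (25th %ile) = 16.5000
Q3 (75th %ile) = 56.7500
IQR = 56.7500 - 16.5000 = 40.2500

IQR = 40.2500


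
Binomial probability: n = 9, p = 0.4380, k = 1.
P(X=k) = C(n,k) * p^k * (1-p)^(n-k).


C(9,1) = 9
p^1 = 0.438000
(1-p)^8 = 0.009952
P = 9 * 0.438000 * 0.009952 = 0.0392

P(X=1) = 0.0392


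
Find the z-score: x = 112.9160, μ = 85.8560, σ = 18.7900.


z = (112.9160 - 85.8560)/18.7900
= 27.0600/18.7900
= 1.4401

z = 1.4401


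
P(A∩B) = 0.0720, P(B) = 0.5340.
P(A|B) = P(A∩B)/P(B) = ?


P(A|B) = 0.0720/0.5340 = 0.1348

P(A|B) = 0.1348


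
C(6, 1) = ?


C(6,1) = 6!/(1! × 5!)
= 720/(1 × 120)
= 6

C(6,1) = 6


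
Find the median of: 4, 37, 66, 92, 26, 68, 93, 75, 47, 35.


Sorted: 4, 26, 35, 37, 47, 66, 68, 75, 92, 93
n = 10 (even)
Middle values: 47 and 66
Median = (47+66)/2 = 56.5000

Median = 56.5000


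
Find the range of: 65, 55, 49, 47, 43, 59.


Max = 65, Min = 43
Range = 65 - 43 = 22

Range = 22


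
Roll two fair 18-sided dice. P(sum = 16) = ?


Total outcomes = 18×18 = 324
Favorable (sum = 16): 15
P = 15/324 = 0.0463

P = 0.0463


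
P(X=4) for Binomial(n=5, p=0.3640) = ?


C(5,4) = 5
p^4 = 0.017555
(1-p)^1 = 0.636000
P = 5 * 0.017555 * 0.636000 = 0.0558

P(X=4) = 0.0558


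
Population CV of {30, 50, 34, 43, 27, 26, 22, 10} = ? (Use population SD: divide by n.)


Mean = 30.2500
SD = 11.5839
CV = (11.5839/30.2500)*100 = 38.2940%

CV = 38.2940%


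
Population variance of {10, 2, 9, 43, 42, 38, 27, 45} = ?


Mean = 27.0000
Squared deviations: 289.0000, 625.0000, 324.0000, 256.0000, 225.0000, 121.0000, 0, 324.0000
Sum = 2164.0000
Variance = 2164.0000/8 = 270.5000

Variance = 270.5000


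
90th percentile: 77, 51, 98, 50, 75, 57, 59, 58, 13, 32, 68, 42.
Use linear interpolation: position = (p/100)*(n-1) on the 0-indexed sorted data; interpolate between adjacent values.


Sorted: 13, 32, 42, 50, 51, 57, 58, 59, 68, 75, 77, 98
n = 12
Index = 90/100 * 11 = 9.9000
Lower = data[9] = 75, Upper = data[10] = 77
P90 = 75 + 0.9000*(2) = 76.8000

P90 = 76.8000


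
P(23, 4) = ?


P(23,4) = 23!/19!
= 25852016738884976640000/121645100408832000
= 212520

P(23,4) = 212520


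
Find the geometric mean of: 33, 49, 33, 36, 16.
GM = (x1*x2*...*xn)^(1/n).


Product = 33 × 49 × 33 × 36 × 16 = 30735936
GM = 30735936^(1/5) = 31.4434

GM = 31.4434


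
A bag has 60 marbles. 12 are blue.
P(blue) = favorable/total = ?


P = 12/60 = 0.2000

P = 0.2000


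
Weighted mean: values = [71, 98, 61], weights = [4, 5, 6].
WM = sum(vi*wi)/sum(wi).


Numerator = 71*4 + 98*5 + 61*6 = 1140
Denominator = 4 + 5 + 6 = 15
WM = 1140/15 = 76.0000

WM = 76.0000


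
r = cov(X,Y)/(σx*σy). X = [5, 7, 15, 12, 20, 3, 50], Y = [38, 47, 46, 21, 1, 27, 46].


Mean X = 16.0000, Mean Y = 32.2857
SD X = 14.928401, SD Y = 15.853925
Cov = 35.142857
r = 35.142857/(14.928401*15.853925) = 0.1485

r = 0.1485


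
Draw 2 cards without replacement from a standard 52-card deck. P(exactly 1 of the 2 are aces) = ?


Hypergeometric: P(X=1) = C(4,1)·C(48,1) / C(52,2)
= 4 × 48 / 1326
= 192/1326 = 0.1448

P = 0.1448


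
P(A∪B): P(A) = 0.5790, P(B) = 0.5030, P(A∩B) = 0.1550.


P(A∪B) = 0.5790 + 0.5030 - 0.1550
= 1.0820 - 0.1550
= 0.9270

P(A∪B) = 0.9270


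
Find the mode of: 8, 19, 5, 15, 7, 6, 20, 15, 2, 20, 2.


Frequencies: 2:2, 5:1, 6:1, 7:1, 8:1, 15:2, 19:1, 20:2
Max frequency = 2
Mode = 2, 15, 20

Mode = 2, 15, 20


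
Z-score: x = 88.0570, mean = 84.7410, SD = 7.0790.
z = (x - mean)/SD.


z = (88.0570 - 84.7410)/7.0790
= 3.3160/7.0790
= 0.4684

z = 0.4684


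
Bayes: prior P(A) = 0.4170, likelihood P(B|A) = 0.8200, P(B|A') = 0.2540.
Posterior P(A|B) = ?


P(B) = P(B|A)*P(A) + P(B|A')*P(A')
= 0.8200*0.4170 + 0.2540*0.5830
= 0.341940 + 0.148082 = 0.490022
P(A|B) = 0.341940/0.490022 = 0.6978

P(A|B) = 0.6978


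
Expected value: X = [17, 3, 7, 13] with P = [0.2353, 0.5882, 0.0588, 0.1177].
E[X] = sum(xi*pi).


E[X] = 17*0.2353 + 3*0.5882 + 7*0.0588 + 13*0.1177
= 4.0001 + 1.7646 + 0.4116 + 1.5301
= 7.7064

E[X] = 7.7064


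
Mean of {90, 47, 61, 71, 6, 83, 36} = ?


Sum = 90 + 47 + 61 + 71 + 6 + 83 + 36 = 394
n = 7
Mean = 394/7 = 56.2857

Mean = 56.2857


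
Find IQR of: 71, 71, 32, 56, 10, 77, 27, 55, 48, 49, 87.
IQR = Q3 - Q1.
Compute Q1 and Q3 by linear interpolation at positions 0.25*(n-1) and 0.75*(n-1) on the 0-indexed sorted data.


Sorted: 10, 27, 32, 48, 49, 55, 56, 71, 71, 77, 87
Q1 (25th %ile) = 40.0000
Q3 (75th %ile) = 71.0000
IQR = 71.0000 - 40.0000 = 31.0000

IQR = 31.0000


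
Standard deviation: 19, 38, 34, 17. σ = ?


Mean = 27.0000
Variance = 83.5000
SD = sqrt(83.5000) = 9.1378

SD = 9.1378


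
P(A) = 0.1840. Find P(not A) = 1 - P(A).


P(not A) = 1 - 0.1840 = 0.8160

P(not A) = 0.8160


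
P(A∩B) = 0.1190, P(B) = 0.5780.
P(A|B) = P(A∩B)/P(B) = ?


P(A|B) = 0.1190/0.5780 = 0.2059

P(A|B) = 0.2059


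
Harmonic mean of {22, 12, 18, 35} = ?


Sum of reciprocals = 1/22 + 1/12 + 1/18 + 1/35 = 0.212915
HM = 4/0.212915 = 18.7869

HM = 18.7869


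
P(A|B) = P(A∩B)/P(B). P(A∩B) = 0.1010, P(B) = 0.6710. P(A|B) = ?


P(A|B) = 0.1010/0.6710 = 0.1505

P(A|B) = 0.1505


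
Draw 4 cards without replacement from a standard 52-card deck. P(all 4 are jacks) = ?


P(all jacks) = (4/52) × (3/51) × (2/50) × (1/49)
= 3.6938e-06

P = 3.6938e-06


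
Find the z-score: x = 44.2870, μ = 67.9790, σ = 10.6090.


z = (44.2870 - 67.9790)/10.6090
= -23.6920/10.6090
= -2.2332

z = -2.2332


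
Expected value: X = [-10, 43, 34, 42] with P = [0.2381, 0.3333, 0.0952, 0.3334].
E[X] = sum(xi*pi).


E[X] = -10*0.2381 + 43*0.3333 + 34*0.0952 + 42*0.3334
= -2.3810 + 14.3319 + 3.2368 + 14.0028
= 29.1905

E[X] = 29.1905


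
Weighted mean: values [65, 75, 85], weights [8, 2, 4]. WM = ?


Numerator = 65*8 + 75*2 + 85*4 = 1010
Denominator = 8 + 2 + 4 = 14
WM = 1010/14 = 72.1429

WM = 72.1429


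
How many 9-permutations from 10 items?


P(10,9) = 10!/1!
= 3628800/1
= 3628800

P(10,9) = 3628800


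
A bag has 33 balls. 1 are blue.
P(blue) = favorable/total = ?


P = 1/33 = 0.0303

P = 0.0303


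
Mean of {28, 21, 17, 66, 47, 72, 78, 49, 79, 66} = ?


Sum = 28 + 21 + 17 + 66 + 47 + 72 + 78 + 49 + 79 + 66 = 523
n = 10
Mean = 523/10 = 52.3000

Mean = 52.3000


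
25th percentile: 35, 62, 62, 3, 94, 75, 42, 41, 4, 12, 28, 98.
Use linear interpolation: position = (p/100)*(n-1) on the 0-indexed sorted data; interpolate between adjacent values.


Sorted: 3, 4, 12, 28, 35, 41, 42, 62, 62, 75, 94, 98
n = 12
Index = 25/100 * 11 = 2.7500
Lower = data[2] = 12, Upper = data[3] = 28
P25 = 12 + 0.7500*(16) = 24.0000

P25 = 24.0000


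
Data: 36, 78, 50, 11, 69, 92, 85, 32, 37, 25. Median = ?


Sorted: 11, 25, 32, 36, 37, 50, 69, 78, 85, 92
n = 10 (even)
Middle values: 37 and 50
Median = (37+50)/2 = 43.5000

Median = 43.5000


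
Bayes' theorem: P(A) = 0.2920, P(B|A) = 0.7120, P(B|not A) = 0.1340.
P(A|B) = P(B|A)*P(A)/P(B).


P(B) = P(B|A)*P(A) + P(B|A')*P(A')
= 0.7120*0.2920 + 0.1340*0.7080
= 0.207904 + 0.094872 = 0.302776
P(A|B) = 0.207904/0.302776 = 0.6867

P(A|B) = 0.6867


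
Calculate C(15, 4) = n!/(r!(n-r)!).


C(15,4) = 15!/(4! × 11!)
= 1307674368000/(24 × 39916800)
= 1365

C(15,4) = 1365


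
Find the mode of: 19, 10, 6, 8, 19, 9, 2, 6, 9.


Frequencies: 2:1, 6:2, 8:1, 9:2, 10:1, 19:2
Max frequency = 2
Mode = 6, 9, 19

Mode = 6, 9, 19


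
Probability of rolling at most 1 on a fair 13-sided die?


Favorable outcomes (roll ≤ 1): 1
Total outcomes = 13
P = 1/13 = 0.0769

P = 0.0769


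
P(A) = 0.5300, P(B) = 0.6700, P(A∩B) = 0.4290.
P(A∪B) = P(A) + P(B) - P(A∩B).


P(A∪B) = 0.5300 + 0.6700 - 0.4290
= 1.2000 - 0.4290
= 0.7710

P(A∪B) = 0.7710


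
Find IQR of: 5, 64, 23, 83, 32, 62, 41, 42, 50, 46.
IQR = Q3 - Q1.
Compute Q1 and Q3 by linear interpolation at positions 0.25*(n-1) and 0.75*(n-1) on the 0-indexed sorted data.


Sorted: 5, 23, 32, 41, 42, 46, 50, 62, 64, 83
Q1 (25th %ile) = 34.2500
Q3 (75th %ile) = 59.0000
IQR = 59.0000 - 34.2500 = 24.7500

IQR = 24.7500


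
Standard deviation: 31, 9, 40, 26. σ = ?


Mean = 26.5000
Variance = 127.2500
SD = sqrt(127.2500) = 11.2805

SD = 11.2805


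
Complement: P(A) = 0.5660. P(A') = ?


P(not A) = 1 - 0.5660 = 0.4340

P(not A) = 0.4340


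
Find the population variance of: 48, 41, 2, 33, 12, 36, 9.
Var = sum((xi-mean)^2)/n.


Mean = 25.8571
Squared deviations: 490.3061, 229.3061, 569.1633, 51.0204, 192.0204, 102.8776, 284.1633
Sum = 1918.8571
Variance = 1918.8571/7 = 274.1224

Variance = 274.1224


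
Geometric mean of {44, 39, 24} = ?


Product = 44 × 39 × 24 = 41184
GM = 41184^(1/3) = 34.5337

GM = 34.5337


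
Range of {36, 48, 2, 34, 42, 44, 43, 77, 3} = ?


Max = 77, Min = 2
Range = 77 - 2 = 75

Range = 75


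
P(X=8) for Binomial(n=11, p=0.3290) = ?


C(11,8) = 165
p^8 = 0.000137
(1-p)^3 = 0.302112
P = 165 * 0.000137 * 0.302112 = 0.0068

P(X=8) = 0.0068


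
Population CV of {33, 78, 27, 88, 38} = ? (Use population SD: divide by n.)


Mean = 52.8000
SD = 25.1030
CV = (25.1030/52.8000)*100 = 47.5435%

CV = 47.5435%


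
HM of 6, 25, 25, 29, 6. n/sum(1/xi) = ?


Sum of reciprocals = 1/6 + 1/25 + 1/25 + 1/29 + 1/6 = 0.447816
HM = 5/0.447816 = 11.1653

HM = 11.1653


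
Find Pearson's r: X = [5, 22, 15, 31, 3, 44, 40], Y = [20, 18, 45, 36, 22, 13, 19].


Mean X = 22.8571, Mean Y = 24.7143
SD X = 15.037368, SD Y = 10.579148
Cov = -38.469388
r = -38.469388/(15.037368*10.579148) = -0.2418

r = -0.2418


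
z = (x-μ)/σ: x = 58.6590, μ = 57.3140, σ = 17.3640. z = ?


z = (58.6590 - 57.3140)/17.3640
= 1.3450/17.3640
= 0.0775

z = 0.0775


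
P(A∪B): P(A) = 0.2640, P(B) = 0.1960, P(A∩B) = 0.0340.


P(A∪B) = 0.2640 + 0.1960 - 0.0340
= 0.4600 - 0.0340
= 0.4260

P(A∪B) = 0.4260


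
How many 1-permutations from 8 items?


P(8,1) = 8!/7!
= 40320/5040
= 8

P(8,1) = 8


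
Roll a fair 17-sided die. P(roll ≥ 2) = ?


Favorable outcomes (roll ≥ 2): 16
Total outcomes = 17
P = 16/17 = 0.9412

P = 0.9412


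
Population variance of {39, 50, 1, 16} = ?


Mean = 26.5000
Squared deviations: 156.2500, 552.2500, 650.2500, 110.2500
Sum = 1469.0000
Variance = 1469.0000/4 = 367.2500

Variance = 367.2500


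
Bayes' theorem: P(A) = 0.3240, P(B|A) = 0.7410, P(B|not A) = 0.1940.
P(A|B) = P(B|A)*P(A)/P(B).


P(B) = P(B|A)*P(A) + P(B|A')*P(A')
= 0.7410*0.3240 + 0.1940*0.6760
= 0.240084 + 0.131144 = 0.371228
P(A|B) = 0.240084/0.371228 = 0.6467

P(A|B) = 0.6467


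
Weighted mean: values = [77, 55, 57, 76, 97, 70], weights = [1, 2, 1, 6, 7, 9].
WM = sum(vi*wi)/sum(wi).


Numerator = 77*1 + 55*2 + 57*1 + 76*6 + 97*7 + 70*9 = 2009
Denominator = 1 + 2 + 1 + 6 + 7 + 9 = 26
WM = 2009/26 = 77.2692

WM = 77.2692


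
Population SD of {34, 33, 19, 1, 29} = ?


Mean = 23.2000
Variance = 151.3600
SD = sqrt(151.3600) = 12.3028

SD = 12.3028


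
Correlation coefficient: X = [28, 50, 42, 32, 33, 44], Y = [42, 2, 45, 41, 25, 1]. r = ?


Mean X = 38.1667, Mean Y = 26.0000
SD X = 7.711824, SD Y = 18.457158
Cov = -101.166667
r = -101.166667/(7.711824*18.457158) = -0.7107

r = -0.7107


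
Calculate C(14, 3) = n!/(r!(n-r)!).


C(14,3) = 14!/(3! × 11!)
= 87178291200/(6 × 39916800)
= 364

C(14,3) = 364


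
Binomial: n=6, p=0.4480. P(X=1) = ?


C(6,1) = 6
p^1 = 0.448000
(1-p)^5 = 0.051250
P = 6 * 0.448000 * 0.051250 = 0.1378

P(X=1) = 0.1378


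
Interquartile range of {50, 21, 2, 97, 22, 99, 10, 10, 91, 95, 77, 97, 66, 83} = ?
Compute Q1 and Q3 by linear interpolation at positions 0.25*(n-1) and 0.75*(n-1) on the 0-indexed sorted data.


Sorted: 2, 10, 10, 21, 22, 50, 66, 77, 83, 91, 95, 97, 97, 99
Q1 (25th %ile) = 21.2500
Q3 (75th %ile) = 94.0000
IQR = 94.0000 - 21.2500 = 72.7500

IQR = 72.7500


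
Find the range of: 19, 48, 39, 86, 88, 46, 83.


Max = 88, Min = 19
Range = 88 - 19 = 69

Range = 69


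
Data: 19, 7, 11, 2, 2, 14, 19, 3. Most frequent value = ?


Frequencies: 2:2, 3:1, 7:1, 11:1, 14:1, 19:2
Max frequency = 2
Mode = 2, 19

Mode = 2, 19


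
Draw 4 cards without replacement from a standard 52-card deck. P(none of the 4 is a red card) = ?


P(no red cards) = (26/52) × (25/51) × (24/50) × (23/49)
= 0.0552

P = 0.0552


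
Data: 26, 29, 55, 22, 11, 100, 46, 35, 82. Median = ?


Sorted: 11, 22, 26, 29, 35, 46, 55, 82, 100
n = 9 (odd)
Middle value = 35

Median = 35


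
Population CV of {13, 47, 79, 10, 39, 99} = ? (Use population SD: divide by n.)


Mean = 47.8333
SD = 32.4367
CV = (32.4367/47.8333)*100 = 67.8119%

CV = 67.8119%


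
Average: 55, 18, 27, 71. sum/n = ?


Sum = 55 + 18 + 27 + 71 = 171
n = 4
Mean = 171/4 = 42.7500

Mean = 42.7500


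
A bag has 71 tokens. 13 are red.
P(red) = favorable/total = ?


P = 13/71 = 0.1831

P = 0.1831


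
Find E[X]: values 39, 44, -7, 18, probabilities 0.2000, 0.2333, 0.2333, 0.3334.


E[X] = 39*0.2000 + 44*0.2333 - 7*0.2333 + 18*0.3334
= 7.8000 + 10.2652 - 1.6331 + 6.0012
= 22.4333

E[X] = 22.4333


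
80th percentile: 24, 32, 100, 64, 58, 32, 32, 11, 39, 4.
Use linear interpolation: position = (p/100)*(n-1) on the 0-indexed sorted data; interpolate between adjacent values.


Sorted: 4, 11, 24, 32, 32, 32, 39, 58, 64, 100
n = 10
Index = 80/100 * 9 = 7.2000
Lower = data[7] = 58, Upper = data[8] = 64
P80 = 58 + 0.2000*(6) = 59.2000

P80 = 59.2000


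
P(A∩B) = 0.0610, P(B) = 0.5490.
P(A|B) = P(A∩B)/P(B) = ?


P(A|B) = 0.0610/0.5490 = 0.1111

P(A|B) = 0.1111


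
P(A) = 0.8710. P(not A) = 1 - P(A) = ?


P(not A) = 1 - 0.8710 = 0.1290

P(not A) = 0.1290


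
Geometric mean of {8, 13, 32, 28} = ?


Product = 8 × 13 × 32 × 28 = 93184
GM = 93184^(1/4) = 17.4717

GM = 17.4717


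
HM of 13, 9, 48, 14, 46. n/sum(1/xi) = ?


Sum of reciprocals = 1/13 + 1/9 + 1/48 + 1/14 + 1/46 = 0.302035
HM = 5/0.302035 = 16.5544

HM = 16.5544


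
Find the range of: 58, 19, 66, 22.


Max = 66, Min = 19
Range = 66 - 19 = 47

Range = 47


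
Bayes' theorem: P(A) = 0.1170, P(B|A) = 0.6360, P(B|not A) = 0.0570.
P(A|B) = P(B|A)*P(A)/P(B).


P(B) = P(B|A)*P(A) + P(B|A')*P(A')
= 0.6360*0.1170 + 0.0570*0.8830
= 0.074412 + 0.050331 = 0.124743
P(A|B) = 0.074412/0.124743 = 0.5965

P(A|B) = 0.5965


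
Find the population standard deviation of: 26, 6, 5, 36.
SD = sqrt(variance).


Mean = 18.2500
Variance = 175.1875
SD = sqrt(175.1875) = 13.2358

SD = 13.2358


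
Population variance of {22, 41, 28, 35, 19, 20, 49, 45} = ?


Mean = 32.3750
Squared deviations: 107.6406, 74.3906, 19.1406, 6.8906, 178.8906, 153.1406, 276.3906, 159.3906
Sum = 975.8750
Variance = 975.8750/8 = 121.9844

Variance = 121.9844


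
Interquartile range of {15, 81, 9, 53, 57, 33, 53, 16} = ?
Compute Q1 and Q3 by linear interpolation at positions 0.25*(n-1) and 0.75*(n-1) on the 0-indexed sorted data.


Sorted: 9, 15, 16, 33, 53, 53, 57, 81
Q1 (25th %ile) = 15.7500
Q3 (75th %ile) = 54.0000
IQR = 54.0000 - 15.7500 = 38.2500

IQR = 38.2500


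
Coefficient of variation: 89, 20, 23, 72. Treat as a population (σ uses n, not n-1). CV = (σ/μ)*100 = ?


Mean = 51.0000
SD = 30.1247
CV = (30.1247/51.0000)*100 = 59.0681%

CV = 59.0681%


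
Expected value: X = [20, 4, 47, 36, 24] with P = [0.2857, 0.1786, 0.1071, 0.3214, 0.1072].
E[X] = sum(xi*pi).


E[X] = 20*0.2857 + 4*0.1786 + 47*0.1071 + 36*0.3214 + 24*0.1072
= 5.7140 + 0.7144 + 5.0337 + 11.5704 + 2.5728
= 25.6053

E[X] = 25.6053


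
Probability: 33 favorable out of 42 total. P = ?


P = 33/42 = 0.7857

P = 0.7857


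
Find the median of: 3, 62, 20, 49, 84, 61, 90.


Sorted: 3, 20, 49, 61, 62, 84, 90
n = 7 (odd)
Middle value = 61

Median = 61


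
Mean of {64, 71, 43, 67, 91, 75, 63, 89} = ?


Sum = 64 + 71 + 43 + 67 + 91 + 75 + 63 + 89 = 563
n = 8
Mean = 563/8 = 70.3750

Mean = 70.3750


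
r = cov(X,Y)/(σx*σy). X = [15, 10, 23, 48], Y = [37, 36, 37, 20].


Mean X = 24.0000, Mean Y = 32.5000
SD X = 14.611639, SD Y = 7.228416
Cov = -98.500000
r = -98.500000/(14.611639*7.228416) = -0.9326

r = -0.9326


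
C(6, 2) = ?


C(6,2) = 6!/(2! × 4!)
= 720/(2 × 24)
= 15

C(6,2) = 15


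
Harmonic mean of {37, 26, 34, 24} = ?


Sum of reciprocals = 1/37 + 1/26 + 1/34 + 1/24 = 0.136567
HM = 4/0.136567 = 29.2897

HM = 29.2897


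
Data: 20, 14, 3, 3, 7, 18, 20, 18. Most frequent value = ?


Frequencies: 3:2, 7:1, 14:1, 18:2, 20:2
Max frequency = 2
Mode = 3, 18, 20

Mode = 3, 18, 20


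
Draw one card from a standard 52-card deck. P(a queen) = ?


4 queens in 52 cards
P = 4/52 = 0.0769

P = 0.0769


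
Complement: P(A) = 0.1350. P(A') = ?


P(not A) = 1 - 0.1350 = 0.8650

P(not A) = 0.8650


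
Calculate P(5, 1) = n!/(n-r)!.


P(5,1) = 5!/4!
= 120/24
= 5

P(5,1) = 5


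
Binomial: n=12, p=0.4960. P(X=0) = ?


C(12,0) = 1
p^0 = 1.000000
(1-p)^12 = 0.000269
P = 1 * 1.000000 * 0.000269 = 0.0003

P(X=0) = 0.0003


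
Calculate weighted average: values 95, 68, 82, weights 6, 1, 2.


Numerator = 95*6 + 68*1 + 82*2 = 802
Denominator = 6 + 1 + 2 = 9
WM = 802/9 = 89.1111

WM = 89.1111


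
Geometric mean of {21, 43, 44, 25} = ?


Product = 21 × 43 × 44 × 25 = 993300
GM = 993300^(1/4) = 31.5697

GM = 31.5697
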